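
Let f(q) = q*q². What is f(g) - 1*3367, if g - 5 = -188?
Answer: -6131854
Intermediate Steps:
g = -183 (g = 5 - 188 = -183)
f(q) = q³
f(g) - 1*3367 = (-183)³ - 1*3367 = -6128487 - 3367 = -6131854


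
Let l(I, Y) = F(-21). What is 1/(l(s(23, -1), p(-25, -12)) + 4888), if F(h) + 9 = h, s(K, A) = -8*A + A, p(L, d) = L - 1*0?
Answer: 1/4858 ≈ 0.00020585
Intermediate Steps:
p(L, d) = L (p(L, d) = L + 0 = L)
s(K, A) = -7*A
F(h) = -9 + h
l(I, Y) = -30 (l(I, Y) = -9 - 21 = -30)
1/(l(s(23, -1), p(-25, -12)) + 4888) = 1/(-30 + 4888) = 1/4858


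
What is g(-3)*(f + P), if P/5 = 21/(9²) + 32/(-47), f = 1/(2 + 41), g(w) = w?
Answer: 113756/18189 ≈ 6.2541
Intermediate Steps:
f = 1/43 ≈ 0.023256
P = -2675/1269 (P = 5*(21/(9²) + 32/(-47)) = 5*(21/81 + 32*(-1/47)) = 5*(21*(1/81) - 32/47) = 5*(7/27 - 32/47) = 5*(-535/1269) = -2675/1269 ≈ -2.1080)
g(-3)*(f + P) = -3*(1/43 - 2675/1269) = -3*(-113756/54567) = 113756/18189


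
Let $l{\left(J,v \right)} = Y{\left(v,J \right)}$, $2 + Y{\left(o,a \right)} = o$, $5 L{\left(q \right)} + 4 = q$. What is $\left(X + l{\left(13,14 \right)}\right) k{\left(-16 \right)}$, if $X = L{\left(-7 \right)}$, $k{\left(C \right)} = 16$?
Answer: $\frac{784}{5} \approx 156.8$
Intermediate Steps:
$L{\left(q \right)} = - \frac{4}{5} + \frac{q}{5}$
$Y{\left(o,a \right)} = -2 + o$
$l{\left(J,v \right)} = -2 + v$
$X = - \frac{11}{5}$ ($X = - \frac{4}{5} + \frac{1}{5} \left(-7\right) = - \frac{4}{5} - \frac{7}{5} = - \frac{11}{5} \approx -2.2$)
$\left(X + l{\left(13,14 \right)}\right) k{\left(-16 \right)} = \left(- \frac{11}{5} + \left(-2 + 14\right)\right) 16 = \left(- \frac{11}{5} + 12\right) 16 = \frac{49}{5} \cdot 16 = \frac{784}{5}$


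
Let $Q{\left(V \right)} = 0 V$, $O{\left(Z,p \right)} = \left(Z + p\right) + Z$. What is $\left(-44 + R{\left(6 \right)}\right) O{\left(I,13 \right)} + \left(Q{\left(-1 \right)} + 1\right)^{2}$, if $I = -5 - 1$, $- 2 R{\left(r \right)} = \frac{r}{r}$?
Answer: $- \frac{87}{2} \approx -43.5$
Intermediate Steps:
$R{\left(r \right)} = - \frac{1}{2}$ ($R{\left(r \right)} = - \frac{r \frac{1}{r}}{2} = \left(- \frac{1}{2}\right) 1 = - \frac{1}{2}$)
$I = -6$ ($I = -5 - 1 = -6$)
$O{\left(Z,p \right)} = p + 2 Z$
$Q{\left(V \right)} = 0$
$\left(-44 + R{\left(6 \right)}\right) O{\left(I,13 \right)} + \left(Q{\left(-1 \right)} + 1\right)^{2} = \left(-44 - \frac{1}{2}\right) \left(13 + 2 \left(-6\right)\right) + \left(0 + 1\right)^{2} = - \frac{89 \left(13 - 12\right)}{2} + 1^{2} = \left(- \frac{89}{2}\right) 1 + 1 = - \frac{89}{2} + 1 = - \frac{87}{2}$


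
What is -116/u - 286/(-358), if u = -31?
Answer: 25197/5549 ≈ 4.5408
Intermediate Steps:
-116/u - 286/(-358) = -116/(-31) - 286/(-358) = -116*(-1/31) - 286*(-1/358) = 116/31 + 143/179 = 25197/5549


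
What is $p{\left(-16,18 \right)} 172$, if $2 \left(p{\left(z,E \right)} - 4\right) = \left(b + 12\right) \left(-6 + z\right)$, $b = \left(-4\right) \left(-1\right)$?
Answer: $-29584$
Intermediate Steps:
$b = 4$
$p{\left(z,E \right)} = -44 + 8 z$ ($p{\left(z,E \right)} = 4 + \frac{\left(4 + 12\right) \left(-6 + z\right)}{2} = 4 + \frac{16 \left(-6 + z\right)}{2} = 4 + \frac{-96 + 16 z}{2} = 4 + \left(-48 + 8 z\right) = -44 + 8 z$)
$p{\left(-16,18 \right)} 172 = \left(-44 + 8 \left(-16\right)\right) 172 = \left(-44 - 128\right) 172 = \left(-172\right) 172 = -29584$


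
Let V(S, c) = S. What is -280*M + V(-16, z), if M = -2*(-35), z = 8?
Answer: -19616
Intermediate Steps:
M = 70
-280*M + V(-16, z) = -280*70 - 16 = -19600 - 16 = -19616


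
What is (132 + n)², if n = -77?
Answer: 3025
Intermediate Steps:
(132 + n)² = (132 - 77)² = 55² = 3025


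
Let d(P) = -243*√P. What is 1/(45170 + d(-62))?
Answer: 22585/1021994969 + 243*I*√62/2043989938 ≈ 2.2099e-5 + 9.361e-7*I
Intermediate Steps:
1/(45170 + d(-62)) = 1/(45170 - 243*I*√62)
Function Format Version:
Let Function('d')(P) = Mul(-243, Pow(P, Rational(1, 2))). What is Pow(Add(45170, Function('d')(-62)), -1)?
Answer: Add(Rational(22585, 1021994969), Mul(Rational(243, 2043989938), I, Pow(62, Rational(1, 2)))) ≈ Add(2.2099e-5, Mul(9.3610e-7, I))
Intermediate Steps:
Pow(Add(45170, Function('d')(-62)), -1) = Pow(Add(45170, Mul(-243, Pow(-62, Rational(1, 2)))), -1) = Pow(Add(45170, Mul(-243, Mul(I, Pow(62, Rational(1, 2))))), -1) = Pow(Add(45170, Mul(-243, I, Pow(62, Rational(1, 2)))), -1)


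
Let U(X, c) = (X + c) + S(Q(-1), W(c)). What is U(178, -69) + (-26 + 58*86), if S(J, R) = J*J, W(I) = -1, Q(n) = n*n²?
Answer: 5072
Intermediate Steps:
Q(n) = n³
S(J, R) = J²
U(X, c) = 1 + X + c (U(X, c) = (X + c) + ((-1)³)² = (X + c) + (-1)² = (X + c) + 1 = 1 + X + c)
U(178, -69) + (-26 + 58*86) = (1 + 178 - 69) + (-26 + 58*86) = 110 + (-26 + 4988) = 110 + 4962 = 5072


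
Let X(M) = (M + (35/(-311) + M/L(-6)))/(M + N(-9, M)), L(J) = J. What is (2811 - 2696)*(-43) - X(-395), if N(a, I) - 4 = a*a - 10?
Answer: -590674567/119424 ≈ -4946.0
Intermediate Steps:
N(a, I) = -6 + a² (N(a, I) = 4 + (a*a - 10) = 4 + (a² - 10) = 4 + (-10 + a²) = -6 + a²)
X(M) = (-35/311 + 5*M/6)/(75 + M) (X(M) = (M + (35/(-311) + M/(-6)))/(M + (-6 + (-9)²)) = (M + (35*(-1/311) + M*(-⅙)))/(M + (-6 + 81)) = (M + (-35/311 - M/6))/(M + 75) = (-35/311 + 5*M/6)/(75 + M))
(2811 - 2696)*(-43) - X(-395) = (2811 - 2696)*(-43) - 5*(-42 + 311*(-395))/(1866*(75 - 395)) = 115*(-43) - 5*(-42 - 122845)/(1866*(-320)) = -4945 - 5*(-1)*(-122887)/(1866*320) = -4945 - 1*122887/119424 = -4945 - 122887/119424 = -590674567/119424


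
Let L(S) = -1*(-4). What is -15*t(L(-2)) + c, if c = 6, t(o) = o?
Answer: -54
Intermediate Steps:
L(S) = 4
-15*t(L(-2)) + c = -15*4 + 6 = -60 + 6 = -54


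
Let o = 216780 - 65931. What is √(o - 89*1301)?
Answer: 2*√8765 ≈ 187.24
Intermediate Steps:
o = 150849
√(o - 89*1301) = √(150849 - 89*1301) = √(150849 - 115789) = √35060 = 2*√8765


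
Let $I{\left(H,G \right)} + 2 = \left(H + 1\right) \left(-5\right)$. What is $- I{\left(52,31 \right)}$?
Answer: $267$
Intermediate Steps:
$I{\left(H,G \right)} = -7 - 5 H$ ($I{\left(H,G \right)} = -2 + \left(H + 1\right) \left(-5\right) = -2 + \left(1 + H\right) \left(-5\right) = -2 - \left(5 + 5 H\right) = -7 - 5 H$)
$- I{\left(52,31 \right)} = - (-7 - 260) = \left(-1\right) \left(-267\right) = 267$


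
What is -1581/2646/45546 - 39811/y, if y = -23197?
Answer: 1599258228073/931859955684 ≈ 1.7162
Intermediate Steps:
-1581/2646/45546 - 39811/y = -1581/2646/45546 - 39811/(-23197) = -1581*1/2646*(1/45546) - 39811*(-1/23197) = -527/882*1/45546 + 39811/23197 = -527/40171572 + 39811/23197 = 1599258228073/931859955684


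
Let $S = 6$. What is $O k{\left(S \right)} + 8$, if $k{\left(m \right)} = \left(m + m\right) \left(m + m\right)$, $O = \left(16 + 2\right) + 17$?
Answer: $5048$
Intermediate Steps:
$O = 35$ ($O = 18 + 17 = 35$)
$k{\left(m \right)} = 4 m^{2}$ ($k{\left(m \right)} = 2 m 2 m = 4 m^{2}$)
$O k{\left(S \right)} + 8 = 35 \cdot 4 \cdot 6^{2} + 8 = 35 \cdot 4 \cdot 36 + 8 = 35 \cdot 144 + 8 = 5040 + 8 = 5048$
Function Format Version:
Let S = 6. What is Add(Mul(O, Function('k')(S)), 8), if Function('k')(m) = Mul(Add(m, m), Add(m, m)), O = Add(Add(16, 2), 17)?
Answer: 5048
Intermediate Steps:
O = 35 (O = Add(18, 17) = 35)
Function('k')(m) = Mul(4, Pow(m, 2)) (Function('k')(m) = Mul(Mul(2, m), Mul(2, m)) = Mul(4, Pow(m, 2)))
Add(Mul(O, Function('k')(S)), 8) = Add(Mul(35, Mul(4, Pow(6, 2))), 8) = Add(Mul(35, Mul(4, 36)), 8) = Add(Mul(35, 144), 8) = Add(5040, 8) = 5048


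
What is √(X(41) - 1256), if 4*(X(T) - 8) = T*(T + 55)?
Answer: 2*I*√66 ≈ 16.248*I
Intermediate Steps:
X(T) = 8 + T*(55 + T)/4 (X(T) = 8 + (T*(T + 55))/4 = 8 + (T*(55 + T))/4 = 8 + T*(55 + T)/4)
√(X(41) - 1256) = √((8 + (¼)*41² + (55/4)*41) - 1256) = √((8 + (¼)*1681 + 2255/4) - 1256) = √((8 + 1681/4 + 2255/4) - 1256) = √(992 - 1256) = √(-264) = 2*I*√66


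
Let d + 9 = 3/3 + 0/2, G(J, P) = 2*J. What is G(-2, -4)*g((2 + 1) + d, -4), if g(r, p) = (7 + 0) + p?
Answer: -12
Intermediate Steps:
d = -8 (d = -9 + (3/3 + 0/2) = -9 + (3*(⅓) + 0*(½)) = -9 + (1 + 0) = -9 + 1 = -8)
g(r, p) = 7 + p
G(-2, -4)*g((2 + 1) + d, -4) = (2*(-2))*(7 - 4) = -4*3 = -12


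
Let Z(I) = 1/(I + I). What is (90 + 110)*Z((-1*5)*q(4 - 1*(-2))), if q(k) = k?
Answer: -10/3 ≈ -3.3333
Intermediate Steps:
Z(I) = 1/(2*I)
(90 + 110)*Z((-1*5)*q(4 - 1*(-2))) = (90 + 110)*(1/(2*(((-1*5)*(4 - 1*(-2)))))) = 200*(1/(2*((-5*(4 + 2))))) = 200*(1/(2*((-5*6)))) = 200*((½)/(-30)) = 200*((½)*(-1/30)) = 200*(-1/60) = -10/3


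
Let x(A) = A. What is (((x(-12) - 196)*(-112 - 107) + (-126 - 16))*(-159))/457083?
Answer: -126670/8019 ≈ -15.796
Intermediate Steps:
(((x(-12) - 196)*(-112 - 107) + (-126 - 16))*(-159))/457083 = (((-12 - 196)*(-112 - 107) + (-126 - 16))*(-159))/457083 = ((-208*(-219) - 142)*(-159))*(1/457083) = ((45552 - 142)*(-159))*(1/457083) = (45410*(-159))*(1/457083) = -7220190*1/457083 = -126670/8019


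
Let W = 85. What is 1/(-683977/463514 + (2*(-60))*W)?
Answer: -463514/4728526777 ≈ -9.8025e-5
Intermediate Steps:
1/(-683977/463514 + (2*(-60))*W) = 1/(-683977/463514 + (2*(-60))*85) = 1/(-683977*1/463514 - 120*85) = 1/(-683977/463514 - 10200) = 1/(-4728526777/463514) = -463514/4728526777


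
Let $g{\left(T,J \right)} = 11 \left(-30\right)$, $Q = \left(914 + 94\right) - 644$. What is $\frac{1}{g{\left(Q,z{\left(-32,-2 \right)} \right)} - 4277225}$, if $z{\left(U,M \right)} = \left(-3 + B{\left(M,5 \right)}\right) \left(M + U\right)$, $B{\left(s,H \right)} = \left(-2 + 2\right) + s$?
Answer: $- \frac{1}{4277555} \approx -2.3378 \cdot 10^{-7}$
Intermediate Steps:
$B{\left(s,H \right)} = s$ ($B{\left(s,H \right)} = 0 + s = s$)
$Q = 364$ ($Q = 1008 - 644 = 364$)
$z{\left(U,M \right)} = \left(-3 + M\right) \left(M + U\right)$
$g{\left(T,J \right)} = -330$
$\frac{1}{g{\left(Q,z{\left(-32,-2 \right)} \right)} - 4277225} = \frac{1}{-330 - 4277225} = \frac{1}{-4277555} = - \frac{1}{4277555}$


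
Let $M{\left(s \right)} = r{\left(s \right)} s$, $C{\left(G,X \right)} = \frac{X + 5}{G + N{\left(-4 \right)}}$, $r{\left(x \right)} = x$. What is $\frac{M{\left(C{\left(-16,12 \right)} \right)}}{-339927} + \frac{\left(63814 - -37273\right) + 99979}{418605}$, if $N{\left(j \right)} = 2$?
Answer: $\frac{4465346803609}{9296615933220} \approx 0.48032$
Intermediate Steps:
$C{\left(G,X \right)} = \frac{5 + X}{2 + G}$ ($C{\left(G,X \right)} = \frac{X + 5}{G + 2} = \frac{5 + X}{2 + G}$)
$M{\left(s \right)} = s^{2}$ ($M{\left(s \right)} = s s = s^{2}$)
$\frac{M{\left(C{\left(-16,12 \right)} \right)}}{-339927} + \frac{\left(63814 - -37273\right) + 99979}{418605} = \frac{\left(\frac{5 + 12}{2 - 16}\right)^{2}}{-339927} + \frac{\left(63814 - -37273\right) + 99979}{418605} = \left(\frac{1}{-14} \cdot 17\right)^{2} \left(- \frac{1}{339927}\right) + \left(\left(63814 + 37273\right) + 99979\right) \frac{1}{418605} = \left(\left(- \frac{1}{14}\right) 17\right)^{2} \left(- \frac{1}{339927}\right) + \left(101087 + 99979\right) \frac{1}{418605} = \left(- \frac{17}{14}\right)^{2} \left(- \frac{1}{339927}\right) + 201066 \cdot \frac{1}{418605} = \frac{289}{196} \left(- \frac{1}{339927}\right) + \frac{67022}{139535} = - \frac{289}{66625692} + \frac{67022}{139535} = \frac{4465346803609}{9296615933220}$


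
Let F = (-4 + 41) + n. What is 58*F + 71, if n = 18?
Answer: 3261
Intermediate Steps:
F = 55 (F = (-4 + 41) + 18 = 37 + 18 = 55)
58*F + 71 = 58*55 + 71 = 3190 + 71 = 3261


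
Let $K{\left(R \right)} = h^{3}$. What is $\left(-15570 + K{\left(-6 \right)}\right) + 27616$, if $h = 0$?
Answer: $12046$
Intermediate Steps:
$K{\left(R \right)} = 0$ ($K{\left(R \right)} = 0^{3} = 0$)
$\left(-15570 + K{\left(-6 \right)}\right) + 27616 = \left(-15570 + 0\right) + 27616 = -15570 + 27616 = 12046$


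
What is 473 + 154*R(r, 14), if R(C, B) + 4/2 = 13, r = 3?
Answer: 2167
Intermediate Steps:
R(C, B) = 11 (R(C, B) = -2 + 13 = 11)
473 + 154*R(r, 14) = 473 + 154*11 = 473 + 1694 = 2167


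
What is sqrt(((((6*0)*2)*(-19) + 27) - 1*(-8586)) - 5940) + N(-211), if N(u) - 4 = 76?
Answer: 80 + 9*sqrt(33) ≈ 131.70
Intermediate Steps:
N(u) = 80 (N(u) = 4 + 76 = 80)
sqrt(((((6*0)*2)*(-19) + 27) - 1*(-8586)) - 5940) + N(-211) = sqrt(((((6*0)*2)*(-19) + 27) - 1*(-8586)) - 5940) + 80 = sqrt((((0*2)*(-19) + 27) + 8586) - 5940) + 80 = sqrt(((0*(-19) + 27) + 8586) - 5940) + 80 = sqrt(((0 + 27) + 8586) - 5940) + 80 = sqrt((27 + 8586) - 5940) + 80 = sqrt(8613 - 5940) + 80 = sqrt(2673) + 80 = 9*sqrt(33) + 80 = 80 + 9*sqrt(33)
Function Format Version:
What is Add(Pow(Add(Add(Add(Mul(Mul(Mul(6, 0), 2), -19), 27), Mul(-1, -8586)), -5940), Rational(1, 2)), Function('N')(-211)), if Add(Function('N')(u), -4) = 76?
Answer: Add(80, Mul(9, Pow(33, Rational(1, 2)))) ≈ 131.70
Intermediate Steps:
Function('N')(u) = 80 (Function('N')(u) = Add(4, 76) = 80)
Add(Pow(Add(Add(Add(Mul(Mul(Mul(6, 0), 2), -19), 27), Mul(-1, -8586)), -5940), Rational(1, 2)), Function('N')(-211)) = Add(Pow(Add(Add(Add(Mul(Mul(Mul(6, 0), 2), -19), 27), Mul(-1, -8586)), -5940), Rational(1, 2)), 80) = Add(Pow(Add(Add(Add(Mul(Mul(0, 2), -19), 27), 8586), -5940), Rational(1, 2)), 80) = Add(Pow(Add(Add(Add(Mul(0, -19), 27), 8586), -5940), Rational(1, 2)), 80) = Add(Pow(Add(Add(Add(0, 27), 8586), -5940), Rational(1, 2)), 80) = Add(Pow(Add(Add(27, 8586), -5940), Rational(1, 2)), 80) = Add(Pow(Add(8613, -5940), Rational(1, 2)), 80) = Add(Pow(2673, Rational(1, 2)), 80) = Add(Mul(9, Pow(33, Rational(1, 2))), 80) = Add(80, Mul(9, Pow(33, Rational(1, 2))))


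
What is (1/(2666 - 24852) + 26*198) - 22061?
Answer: -375231819/22186 ≈ -16913.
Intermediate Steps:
(1/(2666 - 24852) + 26*198) - 22061 = (1/(-22186) + 5148) - 22061 = (-1/22186 + 5148) - 22061 = 114213527/22186 - 22061 = -375231819/22186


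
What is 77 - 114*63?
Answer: -7105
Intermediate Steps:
77 - 114*63 = 77 - 7182 = -7105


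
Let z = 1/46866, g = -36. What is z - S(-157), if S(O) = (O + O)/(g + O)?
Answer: -14715731/9045138 ≈ -1.6269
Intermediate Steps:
S(O) = 2*O/(-36 + O) (S(O) = (O + O)/(-36 + O) = (2*O)/(-36 + O) = 2*O/(-36 + O))
z = 1/46866 ≈ 2.1337e-5
z - S(-157) = 1/46866 - 2*(-157)/(-36 - 157) = 1/46866 - 2*(-157)/(-193) = 1/46866 - 2*(-157)*(-1)/193 = 1/46866 - 1*314/193 = 1/46866 - 314/193 = -14715731/9045138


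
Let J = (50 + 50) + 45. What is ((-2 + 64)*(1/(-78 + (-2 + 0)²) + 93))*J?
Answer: 30930095/37 ≈ 8.3595e+5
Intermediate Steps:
J = 145 (J = 100 + 45 = 145)
((-2 + 64)*(1/(-78 + (-2 + 0)²) + 93))*J = ((-2 + 64)*(1/(-78 + (-2 + 0)²) + 93))*145 = (62*(1/(-78 + (-2)²) + 93))*145 = (62*(1/(-78 + 4) + 93))*145 = (62*(1/(-74) + 93))*145 = (62*(-1/74 + 93))*145 = (62*(6881/74))*145 = (213311/37)*145 = 30930095/37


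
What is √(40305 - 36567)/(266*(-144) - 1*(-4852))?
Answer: -√3738/33452 ≈ -0.0018277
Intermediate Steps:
√(40305 - 36567)/(266*(-144) - 1*(-4852)) = √3738/(-38304 + 4852) = √3738/(-33452) = √3738*(-1/33452) = -√3738/33452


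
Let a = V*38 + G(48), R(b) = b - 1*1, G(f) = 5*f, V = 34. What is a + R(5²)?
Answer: 1556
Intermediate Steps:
R(b) = -1 + b (R(b) = b - 1 = -1 + b)
a = 1532 (a = 34*38 + 5*48 = 1292 + 240 = 1532)
a + R(5²) = 1532 + (-1 + 5²) = 1532 + (-1 + 25) = 1532 + 24 = 1556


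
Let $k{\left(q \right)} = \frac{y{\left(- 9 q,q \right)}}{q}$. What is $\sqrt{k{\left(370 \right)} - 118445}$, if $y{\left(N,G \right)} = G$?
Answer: $2 i \sqrt{29611} \approx 344.16 i$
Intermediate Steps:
$k{\left(q \right)} = 1$ ($k{\left(q \right)} = \frac{q}{q} = 1$)
$\sqrt{k{\left(370 \right)} - 118445} = \sqrt{1 - 118445} = \sqrt{-118444} = 2 i \sqrt{29611}$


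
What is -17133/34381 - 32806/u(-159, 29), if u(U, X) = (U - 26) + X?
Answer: 562615169/2681718 ≈ 209.80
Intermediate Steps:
u(U, X) = -26 + U + X (u(U, X) = (-26 + U) + X = -26 + U + X)
-17133/34381 - 32806/u(-159, 29) = -17133/34381 - 32806/(-26 - 159 + 29) = -17133*1/34381 - 32806/(-156) = -17133/34381 - 32806*(-1/156) = -17133/34381 + 16403/78 = 562615169/2681718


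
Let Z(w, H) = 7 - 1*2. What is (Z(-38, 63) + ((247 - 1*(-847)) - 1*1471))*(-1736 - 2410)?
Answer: 1542312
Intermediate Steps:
Z(w, H) = 5 (Z(w, H) = 7 - 2 = 5)
(Z(-38, 63) + ((247 - 1*(-847)) - 1*1471))*(-1736 - 2410) = (5 + ((247 - 1*(-847)) - 1*1471))*(-1736 - 2410) = (5 + ((247 + 847) - 1471))*(-4146) = (5 + (1094 - 1471))*(-4146) = (5 - 377)*(-4146) = -372*(-4146) = 1542312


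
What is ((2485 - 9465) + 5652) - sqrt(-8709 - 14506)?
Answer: -1328 - I*sqrt(23215) ≈ -1328.0 - 152.36*I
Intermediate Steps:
((2485 - 9465) + 5652) - sqrt(-8709 - 14506) = (-6980 + 5652) - sqrt(-23215) = -1328 - I*sqrt(23215)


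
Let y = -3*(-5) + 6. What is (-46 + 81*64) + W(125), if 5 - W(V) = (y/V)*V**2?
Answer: 2518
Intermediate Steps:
y = 21 (y = 15 + 6 = 21)
W(V) = 5 - 21*V (W(V) = 5 - 21/V*V**2 = 5 - 21*V)
(-46 + 81*64) + W(125) = (-46 + 81*64) + (5 - 21*125) = (-46 + 5184) + (5 - 2625) = 5138 - 2620 = 2518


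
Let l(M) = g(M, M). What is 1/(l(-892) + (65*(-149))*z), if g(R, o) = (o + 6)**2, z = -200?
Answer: 1/2721996 ≈ 3.6738e-7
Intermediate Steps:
g(R, o) = (6 + o)**2
l(M) = (6 + M)**2
1/(l(-892) + (65*(-149))*z) = 1/((6 - 892)**2 + (65*(-149))*(-200)) = 1/((-886)**2 - 9685*(-200)) = 1/(784996 + 1937000) = 1/2721996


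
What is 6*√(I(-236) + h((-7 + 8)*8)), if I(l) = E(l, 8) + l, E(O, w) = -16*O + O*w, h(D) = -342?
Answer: 6*√1310 ≈ 217.16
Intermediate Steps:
I(l) = -7*l (I(l) = l*(-16 + 8) + l = l*(-8) + l = -8*l + l = -7*l)
6*√(I(-236) + h((-7 + 8)*8)) = 6*√(-7*(-236) - 342) = 6*√(1652 - 342) = 6*√1310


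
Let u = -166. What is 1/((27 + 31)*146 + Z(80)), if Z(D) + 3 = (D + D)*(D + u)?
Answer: -1/5295 ≈ -0.00018886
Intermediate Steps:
Z(D) = -3 + 2*D*(-166 + D) (Z(D) = -3 + (D + D)*(D - 166) = -3 + (2*D)*(-166 + D) = -3 + 2*D*(-166 + D))
1/((27 + 31)*146 + Z(80)) = 1/((27 + 31)*146 + (-3 - 332*80 + 2*80**2)) = 1/(58*146 + (-3 - 26560 + 2*6400)) = 1/(8468 + (-3 - 26560 + 12800)) = 1/(8468 - 13763) = 1/(-5295) = -1/5295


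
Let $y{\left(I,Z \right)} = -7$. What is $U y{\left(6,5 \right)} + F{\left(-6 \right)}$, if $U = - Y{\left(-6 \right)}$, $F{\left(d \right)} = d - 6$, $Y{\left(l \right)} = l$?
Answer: $-54$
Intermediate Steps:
$F{\left(d \right)} = -6 + d$ ($F{\left(d \right)} = d - 6 = -6 + d$)
$U = 6$ ($U = \left(-1\right) \left(-6\right) = 6$)
$U y{\left(6,5 \right)} + F{\left(-6 \right)} = 6 \left(-7\right) - 12 = -42 - 12 = -54$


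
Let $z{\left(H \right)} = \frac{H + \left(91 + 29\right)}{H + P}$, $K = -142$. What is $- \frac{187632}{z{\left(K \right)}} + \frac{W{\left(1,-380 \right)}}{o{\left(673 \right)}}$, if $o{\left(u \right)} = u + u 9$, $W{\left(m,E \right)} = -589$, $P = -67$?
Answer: $- \frac{11996252509}{6730} \approx -1.7825 \cdot 10^{6}$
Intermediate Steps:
$z{\left(H \right)} = \frac{120 + H}{-67 + H}$ ($z{\left(H \right)} = \frac{H + \left(91 + 29\right)}{H - 67} = \frac{H + 120}{-67 + H} = \frac{120 + H}{-67 + H}$)
$o{\left(u \right)} = 10 u$ ($o{\left(u \right)} = u + 9 u = 10 u$)
$- \frac{187632}{z{\left(K \right)}} + \frac{W{\left(1,-380 \right)}}{o{\left(673 \right)}} = - \frac{187632}{\frac{1}{-67 - 142} \left(120 - 142\right)} - \frac{589}{10 \cdot 673} = - \frac{187632}{\frac{1}{-209} \left(-22\right)} - \frac{589}{6730} = - \frac{187632}{\left(- \frac{1}{209}\right) \left(-22\right)} - \frac{589}{6730} = - \frac{187632}{\frac{2}{19}} - \frac{589}{6730} = \left(-187632\right) \frac{19}{2} - \frac{589}{6730} = -1782504 - \frac{589}{6730} = - \frac{11996252509}{6730}$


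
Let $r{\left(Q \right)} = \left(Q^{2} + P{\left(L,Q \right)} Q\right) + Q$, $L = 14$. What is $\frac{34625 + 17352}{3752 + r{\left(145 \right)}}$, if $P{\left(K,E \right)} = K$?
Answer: $\frac{51977}{26952} \approx 1.9285$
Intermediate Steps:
$r{\left(Q \right)} = Q^{2} + 15 Q$ ($r{\left(Q \right)} = \left(Q^{2} + 14 Q\right) + Q = Q^{2} + 15 Q$)
$\frac{34625 + 17352}{3752 + r{\left(145 \right)}} = \frac{34625 + 17352}{3752 + 145 \left(15 + 145\right)} = \frac{51977}{3752 + 145 \cdot 160} = \frac{51977}{3752 + 23200} = \frac{51977}{26952}$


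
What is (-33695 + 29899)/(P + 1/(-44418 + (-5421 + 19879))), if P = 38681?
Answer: -113728160/1158882759 ≈ -0.098136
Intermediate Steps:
(-33695 + 29899)/(P + 1/(-44418 + (-5421 + 19879))) = (-33695 + 29899)/(38681 + 1/(-44418 + (-5421 + 19879))) = -3796/(38681 + 1/(-44418 + 14458)) = -3796/(38681 + 1/(-29960)) = -3796/(38681 - 1/29960) = -3796/1158882759/29960 = -3796*29960/1158882759 = -113728160/1158882759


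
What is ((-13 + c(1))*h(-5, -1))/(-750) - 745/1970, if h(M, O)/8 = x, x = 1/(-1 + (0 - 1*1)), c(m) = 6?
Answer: -61391/147750 ≈ -0.41551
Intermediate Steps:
x = -½ (x = 1/(-1 + (0 - 1)) = 1/(-1 - 1) = 1/(-2) = -½ ≈ -0.50000)
h(M, O) = -4 (h(M, O) = 8*(-½) = -4)
((-13 + c(1))*h(-5, -1))/(-750) - 745/1970 = ((-13 + 6)*(-4))/(-750) - 745/1970 = -7*(-4)*(-1/750) - 745*1/1970 = 28*(-1/750) - 149/394 = -14/375 - 149/394 = -61391/147750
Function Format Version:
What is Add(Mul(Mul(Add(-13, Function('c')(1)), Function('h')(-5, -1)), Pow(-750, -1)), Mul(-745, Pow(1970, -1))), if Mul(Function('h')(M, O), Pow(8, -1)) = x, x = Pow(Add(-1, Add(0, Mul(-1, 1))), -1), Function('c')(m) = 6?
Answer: Rational(-61391, 147750) ≈ -0.41551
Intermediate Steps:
x = Rational(-1, 2) (x = Pow(Add(-1, Add(0, -1)), -1) = Pow(Add(-1, -1), -1) = Pow(-2, -1) = Rational(-1, 2) ≈ -0.50000)
Function('h')(M, O) = -4 (Function('h')(M, O) = Mul(8, Rational(-1, 2)) = -4)
Add(Mul(Mul(Add(-13, Function('c')(1)), Function('h')(-5, -1)), Pow(-750, -1)), Mul(-745, Pow(1970, -1))) = Add(Mul(Mul(Add(-13, 6), -4), Pow(-750, -1)), Mul(-745, Pow(1970, -1))) = Add(Mul(Mul(-7, -4), Rational(-1, 750)), Mul(-745, Rational(1, 1970))) = Add(Mul(28, Rational(-1, 750)), Rational(-149, 394)) = Add(Rational(-14, 375), Rational(-149, 394)) = Rational(-61391, 147750)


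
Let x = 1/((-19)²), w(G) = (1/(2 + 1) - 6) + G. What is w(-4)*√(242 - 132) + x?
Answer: 1/361 - 29*√110/3 ≈ -101.38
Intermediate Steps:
w(G) = -17/3 + G (w(G) = (1/3 - 6) + G = (⅓ - 6) + G = -17/3 + G)
x = 1/361 ≈ 0.0027701
w(-4)*√(242 - 132) + x = (-17/3 - 4)*√(242 - 132) + 1/361 = -29*√110/3 + 1/361 = 1/361 - 29*√110/3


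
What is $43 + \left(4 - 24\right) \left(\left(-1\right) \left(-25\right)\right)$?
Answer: $-457$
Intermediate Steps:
$43 + \left(4 - 24\right) \left(\left(-1\right) \left(-25\right)\right) = 43 + \left(4 - 24\right) 25 = 43 - 500 = -457$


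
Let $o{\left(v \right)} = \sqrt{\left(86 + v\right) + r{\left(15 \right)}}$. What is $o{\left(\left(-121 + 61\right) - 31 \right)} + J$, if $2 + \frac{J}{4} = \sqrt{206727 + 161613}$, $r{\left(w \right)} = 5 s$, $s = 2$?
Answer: $-8 + \sqrt{5} + 8 \sqrt{92085} \approx 2421.9$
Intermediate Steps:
$r{\left(w \right)} = 10$ ($r{\left(w \right)} = 5 \cdot 2 = 10$)
$o{\left(v \right)} = \sqrt{96 + v}$ ($o{\left(v \right)} = \sqrt{\left(86 + v\right) + 10} = \sqrt{96 + v}$)
$J = -8 + 8 \sqrt{92085}$ ($J = -8 + 4 \sqrt{206727 + 161613} = -8 + 4 \sqrt{368340} = -8 + 4 \cdot 2 \sqrt{92085} = -8 + 8 \sqrt{92085} \approx 2419.6$)
$o{\left(\left(-121 + 61\right) - 31 \right)} + J = \sqrt{96 + \left(\left(-121 + 61\right) - 31\right)} - \left(8 - 8 \sqrt{92085}\right) = \sqrt{96 - 91} - \left(8 - 8 \sqrt{92085}\right) = \sqrt{5} - \left(8 - 8 \sqrt{92085}\right) = -8 + \sqrt{5} + 8 \sqrt{92085}$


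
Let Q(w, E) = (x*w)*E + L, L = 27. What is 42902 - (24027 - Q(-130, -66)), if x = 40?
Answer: 362102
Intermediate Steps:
Q(w, E) = 27 + 40*E*w (Q(w, E) = (40*w)*E + 27 = 40*E*w + 27 = 27 + 40*E*w)
42902 - (24027 - Q(-130, -66)) = 42902 - (24027 - (27 + 40*(-66)*(-130))) = 42902 - (24027 - (27 + 343200)) = 42902 - (24027 - 1*343227) = 42902 - (24027 - 343227) = 42902 - 1*(-319200) = 42902 + 319200 = 362102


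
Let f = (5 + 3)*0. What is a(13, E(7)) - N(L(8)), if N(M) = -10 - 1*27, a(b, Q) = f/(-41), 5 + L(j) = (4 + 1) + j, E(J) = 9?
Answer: 37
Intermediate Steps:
L(j) = j (L(j) = -5 + ((4 + 1) + j) = -5 + (5 + j) = j)
f = 0 (f = 8*0 = 0)
a(b, Q) = 0 (a(b, Q) = 0/(-41) = 0*(-1/41) = 0)
N(M) = -37 (N(M) = -10 - 27 = -37)
a(13, E(7)) - N(L(8)) = 0 - 1*(-37) = 0 + 37 = 37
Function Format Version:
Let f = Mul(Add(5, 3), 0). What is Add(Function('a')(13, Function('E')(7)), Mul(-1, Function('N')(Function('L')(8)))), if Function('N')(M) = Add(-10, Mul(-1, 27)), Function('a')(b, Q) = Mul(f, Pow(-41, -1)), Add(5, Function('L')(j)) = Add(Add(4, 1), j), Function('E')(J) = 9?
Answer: 37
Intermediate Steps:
Function('L')(j) = j (Function('L')(j) = Add(-5, Add(Add(4, 1), j)) = Add(-5, Add(5, j)) = j)
f = 0 (f = Mul(8, 0) = 0)
Function('a')(b, Q) = 0 (Function('a')(b, Q) = Mul(0, Pow(-41, -1)) = Mul(0, Rational(-1, 41)) = 0)
Function('N')(M) = -37 (Function('N')(M) = Add(-10, -27) = -37)
Add(Function('a')(13, Function('E')(7)), Mul(-1, Function('N')(Function('L')(8)))) = Add(0, Mul(-1, -37)) = Add(0, 37) = 37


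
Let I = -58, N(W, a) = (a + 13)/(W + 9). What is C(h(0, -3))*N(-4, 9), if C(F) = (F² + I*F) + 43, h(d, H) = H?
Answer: 4972/5 ≈ 994.40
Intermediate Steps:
N(W, a) = (13 + a)/(9 + W)
C(F) = 43 + F² - 58*F (C(F) = (F² - 58*F) + 43 = 43 + F² - 58*F)
C(h(0, -3))*N(-4, 9) = (43 + (-3)² - 58*(-3))*((13 + 9)/(9 - 4)) = (43 + 9 + 174)*(22/5) = 226*((⅕)*22) = 226*(22/5) = 4972/5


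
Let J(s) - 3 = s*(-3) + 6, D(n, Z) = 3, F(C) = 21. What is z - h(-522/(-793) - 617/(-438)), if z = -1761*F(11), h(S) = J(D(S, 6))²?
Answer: -36981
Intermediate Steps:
J(s) = 9 - 3*s (J(s) = 3 + (s*(-3) + 6) = 3 + (-3*s + 6) = 3 + (6 - 3*s) = 9 - 3*s)
h(S) = 0 (h(S) = (9 - 3*3)² = (9 - 9)² = 0² = 0)
z = -36981 (z = -1761*21 = -36981)
z - h(-522/(-793) - 617/(-438)) = -36981 - 1*0 = -36981 + 0 = -36981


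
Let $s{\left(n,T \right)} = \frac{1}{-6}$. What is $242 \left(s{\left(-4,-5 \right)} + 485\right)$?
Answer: $\frac{351989}{3} \approx 1.1733 \cdot 10^{5}$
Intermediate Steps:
$s{\left(n,T \right)} = - \frac{1}{6}$
$242 \left(s{\left(-4,-5 \right)} + 485\right) = 242 \left(- \frac{1}{6} + 485\right) = 242 \cdot \frac{2909}{6} = \frac{351989}{3}$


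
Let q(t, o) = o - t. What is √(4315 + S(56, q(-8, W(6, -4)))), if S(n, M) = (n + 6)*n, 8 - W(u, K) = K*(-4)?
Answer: √7787 ≈ 88.244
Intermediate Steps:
W(u, K) = 8 + 4*K (W(u, K) = 8 - K*(-4) = 8 - (-4)*K = 8 + 4*K)
S(n, M) = n*(6 + n) (S(n, M) = (6 + n)*n = n*(6 + n))
√(4315 + S(56, q(-8, W(6, -4)))) = √(4315 + 56*(6 + 56)) = √(4315 + 56*62) = √(4315 + 3472) = √7787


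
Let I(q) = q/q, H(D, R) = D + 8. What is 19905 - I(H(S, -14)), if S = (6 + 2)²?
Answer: 19904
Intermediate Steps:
S = 64 (S = 8² = 64)
H(D, R) = 8 + D
I(q) = 1
19905 - I(H(S, -14)) = 19905 - 1*1 = 19905 - 1 = 19904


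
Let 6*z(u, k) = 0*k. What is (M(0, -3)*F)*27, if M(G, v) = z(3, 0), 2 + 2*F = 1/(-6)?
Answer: 0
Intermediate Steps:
F = -13/12 (F = -1 + (½)/(-6) = -1 + (½)*(-⅙) = -1 - 1/12 = -13/12 ≈ -1.0833)
z(u, k) = 0 (z(u, k) = (0*k)/6 = (⅙)*0 = 0)
M(G, v) = 0
(M(0, -3)*F)*27 = (0*(-13/12))*27 = 0*27 = 0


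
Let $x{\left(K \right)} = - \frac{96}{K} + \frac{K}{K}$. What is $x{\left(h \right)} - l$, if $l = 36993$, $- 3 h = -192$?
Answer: $- \frac{73987}{2} \approx -36994.0$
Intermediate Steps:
$h = 64$ ($h = \left(- \frac{1}{3}\right) \left(-192\right) = 64$)
$x{\left(K \right)} = 1 - \frac{96}{K}$ ($x{\left(K \right)} = - \frac{96}{K} + 1 = 1 - \frac{96}{K}$)
$x{\left(h \right)} - l = \frac{-96 + 64}{64} - 36993 = \frac{1}{64} \left(-32\right) - 36993 = - \frac{1}{2} - 36993 = - \frac{73987}{2}$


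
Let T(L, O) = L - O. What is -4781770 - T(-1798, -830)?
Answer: -4780802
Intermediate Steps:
-4781770 - T(-1798, -830) = -4781770 - (-1798 - 1*(-830)) = -4781770 - (-1798 + 830) = -4781770 - 1*(-968) = -4781770 + 968 = -4780802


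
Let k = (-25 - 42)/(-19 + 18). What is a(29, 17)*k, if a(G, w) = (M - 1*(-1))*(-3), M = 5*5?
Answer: -5226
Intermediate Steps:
M = 25
k = 67 (k = -67/(-1) = -67*(-1) = 67)
a(G, w) = -78 (a(G, w) = (25 - 1*(-1))*(-3) = (25 + 1)*(-3) = 26*(-3) = -78)
a(29, 17)*k = -78*67 = -5226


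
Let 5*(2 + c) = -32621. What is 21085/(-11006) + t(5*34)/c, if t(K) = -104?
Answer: -682301515/359136786 ≈ -1.8998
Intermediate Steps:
c = -32631/5 (c = -2 + (⅕)*(-32621) = -2 - 32621/5 = -32631/5 ≈ -6526.2)
21085/(-11006) + t(5*34)/c = 21085/(-11006) - 104/(-32631/5) = 21085*(-1/11006) - 104*(-5/32631) = -21085/11006 + 520/32631 = -682301515/359136786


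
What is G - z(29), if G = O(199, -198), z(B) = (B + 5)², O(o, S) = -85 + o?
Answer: -1042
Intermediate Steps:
z(B) = (5 + B)²
G = 114 (G = -85 + 199 = 114)
G - z(29) = 114 - (5 + 29)² = 114 - 1*34² = 114 - 1*1156 = 114 - 1156 = -1042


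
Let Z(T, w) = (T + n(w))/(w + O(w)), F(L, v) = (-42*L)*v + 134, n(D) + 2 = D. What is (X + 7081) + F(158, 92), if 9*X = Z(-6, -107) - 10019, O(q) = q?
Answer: -1164093973/1926 ≈ -6.0441e+5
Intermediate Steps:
n(D) = -2 + D
F(L, v) = 134 - 42*L*v (F(L, v) = -42*L*v + 134 = 134 - 42*L*v)
Z(T, w) = (-2 + T + w)/(2*w) (Z(T, w) = (T + (-2 + w))/(w + w) = (-2 + T + w)/((2*w)) = (-2 + T + w)*(1/(2*w)) = (-2 + T + w)/(2*w))
X = -2143951/1926 (X = ((½)*(-2 - 6 - 107)/(-107) - 10019)/9 = ((½)*(-1/107)*(-115) - 10019)/9 = (115/214 - 10019)/9 = (⅑)*(-2143951/214) = -2143951/1926 ≈ -1113.2)
(X + 7081) + F(158, 92) = (-2143951/1926 + 7081) + (134 - 42*158*92) = 11494055/1926 + (134 - 610512) = 11494055/1926 - 610378 = -1164093973/1926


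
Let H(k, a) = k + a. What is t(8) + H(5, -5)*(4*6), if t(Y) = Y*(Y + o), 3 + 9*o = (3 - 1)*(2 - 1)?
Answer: 568/9 ≈ 63.111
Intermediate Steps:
H(k, a) = a + k
o = -⅑ (o = -⅓ + ((3 - 1)*(2 - 1))/9 = -⅓ + (2*1)/9 = -⅓ + (⅑)*2 = -⅓ + 2/9 = -⅑ ≈ -0.11111)
t(Y) = Y*(-⅑ + Y) (t(Y) = Y*(Y - ⅑) = Y*(-⅑ + Y))
t(8) + H(5, -5)*(4*6) = 8*(-⅑ + 8) + (-5 + 5)*(4*6) = 8*(71/9) + 0*24 = 568/9 + 0 = 568/9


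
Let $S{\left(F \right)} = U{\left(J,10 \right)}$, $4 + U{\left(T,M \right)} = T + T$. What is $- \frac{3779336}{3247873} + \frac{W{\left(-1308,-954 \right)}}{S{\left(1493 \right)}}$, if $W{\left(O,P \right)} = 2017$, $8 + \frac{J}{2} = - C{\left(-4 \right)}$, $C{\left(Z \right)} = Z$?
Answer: $- \frac{6626546561}{64957460} \approx -102.01$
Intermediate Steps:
$J = -8$ ($J = -16 + 2 \left(\left(-1\right) \left(-4\right)\right) = -16 + 2 \cdot 4 = -16 + 8 = -8$)
$U{\left(T,M \right)} = -4 + 2 T$ ($U{\left(T,M \right)} = -4 + \left(T + T\right) = -4 + 2 T$)
$S{\left(F \right)} = -20$ ($S{\left(F \right)} = -4 + 2 \left(-8\right) = -4 - 16 = -20$)
$- \frac{3779336}{3247873} + \frac{W{\left(-1308,-954 \right)}}{S{\left(1493 \right)}} = - \frac{3779336}{3247873} + \frac{2017}{-20} = \left(-3779336\right) \frac{1}{3247873} + 2017 \left(- \frac{1}{20}\right) = - \frac{3779336}{3247873} - \frac{2017}{20} = - \frac{6626546561}{64957460}$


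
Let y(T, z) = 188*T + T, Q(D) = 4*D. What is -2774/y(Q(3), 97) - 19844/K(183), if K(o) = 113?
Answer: -22659827/128142 ≈ -176.83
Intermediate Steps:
y(T, z) = 189*T
-2774/y(Q(3), 97) - 19844/K(183) = -2774/(189*(4*3)) - 19844/113 = -2774/(189*12) - 19844*1/113 = -2774/2268 - 19844/113 = -2774*1/2268 - 19844/113 = -1387/1134 - 19844/113 = -22659827/128142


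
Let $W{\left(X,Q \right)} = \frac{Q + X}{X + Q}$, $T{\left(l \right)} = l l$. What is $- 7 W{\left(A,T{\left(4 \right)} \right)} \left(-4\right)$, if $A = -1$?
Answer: $28$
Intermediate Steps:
$T{\left(l \right)} = l^{2}$
$W{\left(X,Q \right)} = 1$ ($W{\left(X,Q \right)} = \frac{Q + X}{Q + X} = 1$)
$- 7 W{\left(A,T{\left(4 \right)} \right)} \left(-4\right) = \left(-7\right) 1 \left(-4\right) = \left(-7\right) \left(-4\right) = 28$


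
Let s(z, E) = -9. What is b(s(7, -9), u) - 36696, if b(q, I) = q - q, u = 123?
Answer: -36696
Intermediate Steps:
b(q, I) = 0
b(s(7, -9), u) - 36696 = 0 - 36696 = -36696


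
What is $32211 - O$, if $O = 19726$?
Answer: $12485$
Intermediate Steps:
$32211 - O = 32211 - 19726 = 12485$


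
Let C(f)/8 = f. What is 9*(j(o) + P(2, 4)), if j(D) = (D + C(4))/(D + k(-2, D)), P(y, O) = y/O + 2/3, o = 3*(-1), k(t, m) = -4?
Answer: -375/14 ≈ -26.786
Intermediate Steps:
o = -3
C(f) = 8*f
P(y, O) = ⅔ + y/O (P(y, O) = y/O + 2*(⅓) = y/O + ⅔ = ⅔ + y/O)
j(D) = (32 + D)/(-4 + D) (j(D) = (D + 8*4)/(D - 4) = (D + 32)/(-4 + D) = (32 + D)/(-4 + D))
9*(j(o) + P(2, 4)) = 9*((32 - 3)/(-4 - 3) + (⅔ + 2/4)) = 9*(29/(-7) + (⅔ + 2*(¼))) = 9*(-⅐*29 + (⅔ + ½)) = 9*(-29/7 + 7/6) = 9*(-125/42) = -375/14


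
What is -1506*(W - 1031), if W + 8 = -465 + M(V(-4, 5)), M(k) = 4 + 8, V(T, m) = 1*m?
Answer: 2246952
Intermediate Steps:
V(T, m) = m
M(k) = 12
W = -461 (W = -8 + (-465 + 12) = -8 - 453 = -461)
-1506*(W - 1031) = -1506*(-461 - 1031) = -1506*(-1492) = 2246952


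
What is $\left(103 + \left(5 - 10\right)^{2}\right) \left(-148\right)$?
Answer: $-18944$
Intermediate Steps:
$\left(103 + \left(5 - 10\right)^{2}\right) \left(-148\right) = \left(103 + \left(-5\right)^{2}\right) \left(-148\right) = \left(103 + 25\right) \left(-148\right) = 128 \left(-148\right) = -18944$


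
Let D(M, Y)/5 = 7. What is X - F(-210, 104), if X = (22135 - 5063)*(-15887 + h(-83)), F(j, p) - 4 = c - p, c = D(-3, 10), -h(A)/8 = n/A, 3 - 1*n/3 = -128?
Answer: -22457817949/83 ≈ -2.7058e+8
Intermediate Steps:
n = 393 (n = 9 - 3*(-128) = 9 + 384 = 393)
h(A) = -3144/A
D(M, Y) = 35 (D(M, Y) = 5*7 = 35)
c = 35
F(j, p) = 39 - p (F(j, p) = 4 + (35 - p) = 39 - p)
X = -22457823344/83 (X = (22135 - 5063)*(-15887 - 3144/(-83)) = 17072*(-15887 - 3144*(-1/83)) = 17072*(-15887 + 3144/83) = 17072*(-1315477/83) = -22457823344/83 ≈ -2.7058e+8)
X - F(-210, 104) = -22457823344/83 - (39 - 1*104) = -22457823344/83 - (39 - 104) = -22457823344/83 - 1*(-65) = -22457823344/83 + 65 = -22457817949/83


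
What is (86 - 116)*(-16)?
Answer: 480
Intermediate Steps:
(86 - 116)*(-16) = -30*(-16) = 480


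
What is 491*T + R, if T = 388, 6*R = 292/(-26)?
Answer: 7429739/39 ≈ 1.9051e+5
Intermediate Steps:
R = -73/39 (R = (292/(-26))/6 = (292*(-1/26))/6 = (⅙)*(-146/13) = -73/39 ≈ -1.8718)
491*T + R = 491*388 - 73/39 = 190508 - 73/39 = 7429739/39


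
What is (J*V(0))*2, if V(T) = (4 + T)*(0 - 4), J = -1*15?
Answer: 480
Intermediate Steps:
J = -15
V(T) = -16 - 4*T (V(T) = (4 + T)*(-4) = -16 - 4*T)
(J*V(0))*2 = -15*(-16 - 4*0)*2 = -15*(-16 + 0)*2 = -15*(-16)*2 = 240*2 = 480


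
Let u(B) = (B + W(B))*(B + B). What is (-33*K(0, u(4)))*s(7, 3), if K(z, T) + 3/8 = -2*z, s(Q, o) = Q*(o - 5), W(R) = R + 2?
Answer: -693/4 ≈ -173.25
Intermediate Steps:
W(R) = 2 + R
u(B) = 2*B*(2 + 2*B) (u(B) = (B + (2 + B))*(B + B) = (2 + 2*B)*(2*B) = 2*B*(2 + 2*B))
s(Q, o) = Q*(-5 + o)
K(z, T) = -3/8 - 2*z
(-33*K(0, u(4)))*s(7, 3) = (-33*(-3/8 - 2*0))*(7*(-5 + 3)) = (-33*(-3/8 + 0))*(7*(-2)) = -33*(-3/8)*(-14) = (99/8)*(-14) = -693/4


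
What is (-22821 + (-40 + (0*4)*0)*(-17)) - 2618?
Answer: -24759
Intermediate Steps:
(-22821 + (-40 + (0*4)*0)*(-17)) - 2618 = (-22821 + (-40 + 0*0)*(-17)) - 2618 = (-22821 + (-40 + 0)*(-17)) - 2618 = (-22821 - 40*(-17)) - 2618 = (-22821 + 680) - 2618 = -22141 - 2618 = -24759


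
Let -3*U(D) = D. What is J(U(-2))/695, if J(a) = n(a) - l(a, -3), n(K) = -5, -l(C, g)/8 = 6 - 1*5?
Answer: 3/695 ≈ 0.0043165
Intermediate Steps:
l(C, g) = -8 (l(C, g) = -8*(6 - 1*5) = -8*(6 - 5) = -8*1 = -8)
U(D) = -D/3
J(a) = 3 (J(a) = -5 - 1*(-8) = -5 + 8 = 3)
J(U(-2))/695 = 3/695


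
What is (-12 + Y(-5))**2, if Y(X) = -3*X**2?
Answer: 7569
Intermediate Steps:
(-12 + Y(-5))**2 = (-12 - 3*(-5)**2)**2 = (-12 - 3*25)**2 = (-12 - 75)**2 = (-87)**2 = 7569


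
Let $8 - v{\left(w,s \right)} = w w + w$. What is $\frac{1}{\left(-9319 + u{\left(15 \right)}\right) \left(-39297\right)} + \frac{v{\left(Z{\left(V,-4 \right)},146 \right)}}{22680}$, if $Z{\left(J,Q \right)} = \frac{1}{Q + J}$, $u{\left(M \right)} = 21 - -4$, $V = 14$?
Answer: $\frac{5336404313}{15339505356000} \approx 0.00034789$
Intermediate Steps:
$u{\left(M \right)} = 25$ ($u{\left(M \right)} = 21 + 4 = 25$)
$Z{\left(J,Q \right)} = \frac{1}{J + Q}$
$v{\left(w,s \right)} = 8 - w - w^{2}$ ($v{\left(w,s \right)} = 8 - \left(w w + w\right) = 8 - \left(w^{2} + w\right) = 8 - \left(w + w^{2}\right) = 8 - w - w^{2}$)
$\frac{1}{\left(-9319 + u{\left(15 \right)}\right) \left(-39297\right)} + \frac{v{\left(Z{\left(V,-4 \right)},146 \right)}}{22680} = \frac{1}{\left(-9319 + 25\right) \left(-39297\right)} + \frac{8 - \frac{1}{14 - 4} - \left(\frac{1}{14 - 4}\right)^{2}}{22680} = \frac{1}{-9294} \left(- \frac{1}{39297}\right) + \left(8 - \frac{1}{10} - \left(\frac{1}{10}\right)^{2}\right) \frac{1}{22680} = \left(- \frac{1}{9294}\right) \left(- \frac{1}{39297}\right) + \left(8 - \frac{1}{10} - \left(\frac{1}{10}\right)^{2}\right) \frac{1}{22680} = \frac{1}{365226318} + \left(8 - \frac{1}{10} - \frac{1}{100}\right) \frac{1}{22680} = \frac{1}{365226318} + \frac{789}{100} \cdot \frac{1}{22680} = \frac{1}{365226318} + \frac{263}{756000} = \frac{5336404313}{15339505356000}$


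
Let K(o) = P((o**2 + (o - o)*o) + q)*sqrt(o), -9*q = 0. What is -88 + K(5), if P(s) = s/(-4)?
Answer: -88 - 25*sqrt(5)/4 ≈ -101.98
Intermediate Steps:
q = 0 (q = -1/9*0 = 0)
P(s) = -s/4 (P(s) = s*(-1/4) = -s/4)
K(o) = -o**(5/2)/4 (K(o) = (-((o**2 + (o - o)*o) + 0)/4)*sqrt(o) = (-((o**2 + 0*o) + 0)/4)*sqrt(o) = (-((o**2 + 0) + 0)/4)*sqrt(o) = (-(o**2 + 0)/4)*sqrt(o) = (-o**2/4)*sqrt(o) = -o**(5/2)/4)
-88 + K(5) = -88 - 25*sqrt(5)/4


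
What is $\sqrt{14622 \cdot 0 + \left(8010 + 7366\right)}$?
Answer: $124$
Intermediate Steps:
$\sqrt{14622 \cdot 0 + \left(8010 + 7366\right)} = \sqrt{0 + 15376} = \sqrt{15376} = 124$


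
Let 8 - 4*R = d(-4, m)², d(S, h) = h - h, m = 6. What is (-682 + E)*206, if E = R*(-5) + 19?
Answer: -138638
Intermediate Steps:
d(S, h) = 0
R = 2 (R = 2 - ¼*0² = 2 - ¼*0 = 2 + 0 = 2)
E = 9 (E = 2*(-5) + 19 = -10 + 19 = 9)
(-682 + E)*206 = (-682 + 9)*206 = -673*206 = -138638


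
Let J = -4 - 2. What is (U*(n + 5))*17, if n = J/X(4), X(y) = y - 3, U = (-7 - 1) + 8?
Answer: 0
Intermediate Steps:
U = 0 (U = -8 + 8 = 0)
J = -6
X(y) = -3 + y
n = -6 (n = -6/(-3 + 4) = -6/1 = -6*1 = -6)
(U*(n + 5))*17 = (0*(-6 + 5))*17 = (0*(-1))*17 = 0*17 = 0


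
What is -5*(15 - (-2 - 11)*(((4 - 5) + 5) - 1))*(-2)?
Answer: 540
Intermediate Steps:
-5*(15 - (-2 - 11)*(((4 - 5) + 5) - 1))*(-2) = -5*(15 - (-13)*((-1 + 5) - 1))*(-2) = -5*(15 - (-13)*(4 - 1))*(-2) = -5*(15 - (-13)*3)*(-2) = -5*(15 - 1*(-39))*(-2) = -5*(15 + 39)*(-2) = -5*54*(-2) = -270*(-2) = 540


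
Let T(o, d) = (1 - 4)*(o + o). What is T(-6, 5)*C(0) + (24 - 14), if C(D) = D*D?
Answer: 10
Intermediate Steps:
C(D) = D²
T(o, d) = -6*o
T(-6, 5)*C(0) + (24 - 14) = -6*(-6)*0² + (24 - 14) = 36*0 + 10 = 0 + 10 = 10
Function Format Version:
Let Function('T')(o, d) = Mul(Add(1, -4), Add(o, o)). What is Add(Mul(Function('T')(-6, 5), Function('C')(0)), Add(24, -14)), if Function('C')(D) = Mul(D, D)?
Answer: 10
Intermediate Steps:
Function('C')(D) = Pow(D, 2)
Function('T')(o, d) = Mul(-6, o) (Function('T')(o, d) = Mul(-3, Mul(2, o)) = Mul(-6, o))
Add(Mul(Function('T')(-6, 5), Function('C')(0)), Add(24, -14)) = Add(Mul(Mul(-6, -6), Pow(0, 2)), Add(24, -14)) = Add(Mul(36, 0), 10) = Add(0, 10) = 10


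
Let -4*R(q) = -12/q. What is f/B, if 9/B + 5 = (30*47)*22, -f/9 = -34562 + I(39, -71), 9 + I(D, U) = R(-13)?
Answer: 13938947390/13 ≈ 1.0722e+9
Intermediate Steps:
R(q) = 3/q (R(q) = -(-3)/q = 3/q)
I(D, U) = -120/13 (I(D, U) = -9 + 3/(-13) = -9 + 3*(-1/13) = -9 - 3/13 = -120/13)
f = 4044834/13 (f = -9*(-34562 - 120/13) = -9*(-449426/13) = 4044834/13 ≈ 3.1114e+5)
B = 9/31015 (B = 9/(-5 + (30*47)*22) = 9/(-5 + 1410*22) = 9/(-5 + 31020) = 9/31015 ≈ 0.00029018)
f/B = 4044834/(13*(9/31015)) = (4044834/13)*(31015/9) = 13938947390/13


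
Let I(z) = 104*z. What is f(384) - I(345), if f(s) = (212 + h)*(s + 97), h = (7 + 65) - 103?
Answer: 51181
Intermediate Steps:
h = -31 (h = 72 - 103 = -31)
f(s) = 17557 + 181*s (f(s) = (212 - 31)*(s + 97) = 181*(97 + s) = 17557 + 181*s)
f(384) - I(345) = (17557 + 181*384) - 104*345 = (17557 + 69504) - 1*35880 = 87061 - 35880 = 51181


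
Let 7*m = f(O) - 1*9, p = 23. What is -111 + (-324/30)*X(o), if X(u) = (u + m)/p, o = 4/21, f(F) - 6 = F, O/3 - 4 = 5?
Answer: -90723/805 ≈ -112.70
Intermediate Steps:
O = 27 (O = 12 + 3*5 = 12 + 15 = 27)
f(F) = 6 + F
o = 4/21 (o = 4*(1/21) = 4/21 ≈ 0.19048)
m = 24/7 (m = ((6 + 27) - 1*9)/7 = (33 - 9)/7 = (⅐)*24 = 24/7 ≈ 3.4286)
X(u) = 24/161 + u/23 (X(u) = (u + 24/7)/23 = (24/7 + u)/23 = 24/161 + u/23)
-111 + (-324/30)*X(o) = -111 + (-324/30)*(24/161 + (1/23)*(4/21)) = -111 + (-324*1/30)*(24/161 + 4/483) = -111 - 54/5*76/483 = -111 - 1368/805 = -90723/805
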